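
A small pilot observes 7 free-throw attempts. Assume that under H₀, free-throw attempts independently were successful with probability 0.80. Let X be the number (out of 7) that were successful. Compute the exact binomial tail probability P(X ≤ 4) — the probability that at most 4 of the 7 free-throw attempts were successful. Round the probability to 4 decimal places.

X is binomial with n = 7 and p = 0.80.
P(X ≤ 4) = Σ_{j=0}^{4} C(7,j)·0.80^j·0.20^{7−j}.
= 0.000013 + 0.000358 + 0.004301 + 0.028672 + 0.114688 = 0.1480.

P = 0.1480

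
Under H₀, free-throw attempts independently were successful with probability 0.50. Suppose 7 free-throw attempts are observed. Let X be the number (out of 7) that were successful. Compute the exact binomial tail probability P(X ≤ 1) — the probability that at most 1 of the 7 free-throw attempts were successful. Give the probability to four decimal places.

P = 0.0625

X is binomial with n = 7 and p = 0.50.
P(X ≤ 1) = C(7,0)·0.50^0·0.50^7 + C(7,1)·0.50^1·0.50^6.
= 0.007812 + 0.054688 = 0.0625.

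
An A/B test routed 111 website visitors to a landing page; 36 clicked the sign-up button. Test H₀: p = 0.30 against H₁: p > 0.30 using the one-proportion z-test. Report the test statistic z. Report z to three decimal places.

z = 0.559

Sample proportion p̂ = 36/111 = 0.32432.
SE₀ = √(0.30·0.70/111) = 0.043496.
z = (p̂ − p₀)/SE = (0.32432 − 0.30)/0.043496 = 0.559.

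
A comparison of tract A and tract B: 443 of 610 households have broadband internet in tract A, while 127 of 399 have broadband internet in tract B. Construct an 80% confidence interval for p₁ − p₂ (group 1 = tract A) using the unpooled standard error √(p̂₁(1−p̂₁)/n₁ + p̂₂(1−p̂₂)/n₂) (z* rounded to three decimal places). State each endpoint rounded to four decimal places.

p̂₁ = 0.72623, p̂₂ = 0.31830, so the observed difference is 0.40793.
SE = √(0.000325935 + 0.000543818) = √0.000869753 = 0.029492.
z* = 1.282 at the 80% level. Margin = 1.282·0.029492 = 0.03781.
Interval: 0.40793 ± 0.03781 → (0.3701, 0.4457).

(0.3701, 0.4457)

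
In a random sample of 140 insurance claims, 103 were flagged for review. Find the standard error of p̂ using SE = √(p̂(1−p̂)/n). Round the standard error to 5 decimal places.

SE = 0.03727

With x = 103 successes in n = 140, p̂ = 0.73571.
p̂(1−p̂) = 0.194441.
SE = √(0.194441/140) = √0.001388864 = 0.03727.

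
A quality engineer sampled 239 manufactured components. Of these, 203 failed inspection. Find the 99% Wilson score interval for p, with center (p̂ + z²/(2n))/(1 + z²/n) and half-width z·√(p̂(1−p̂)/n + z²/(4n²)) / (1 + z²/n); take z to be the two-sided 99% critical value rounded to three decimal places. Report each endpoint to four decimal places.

p̂ = 203/239 = 0.84937; z = 2.576, so z² = 6.635776.
Denominator 1 + z²/n = 1 + 6.635776/239 = 1.027765.
Adjusted center: (0.84937 + z²/(2n))/1.027765 = 0.83993.
Radicand: p̂(1−p̂)/n + z²/(4n²) = 0.000535309 + 0.000029043 = 0.000564352.
Half-width = 2.576·√0.000564352/1.027765 = 0.05954.
Interval: 0.83993 ± 0.05954 → (0.7804, 0.8995).

(0.7804, 0.8995)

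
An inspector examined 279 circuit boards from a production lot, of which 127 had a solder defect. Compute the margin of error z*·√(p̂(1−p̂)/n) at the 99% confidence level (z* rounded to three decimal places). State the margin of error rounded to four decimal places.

p̂ = 127/279 = 0.45520.
SE = √(p̂(1−p̂)/n) = √(0.247993/279) = 0.029814.
z* = 2.576 at the 99% level.
ME = 2.576·0.029814 = 0.0768.

ME = 0.0768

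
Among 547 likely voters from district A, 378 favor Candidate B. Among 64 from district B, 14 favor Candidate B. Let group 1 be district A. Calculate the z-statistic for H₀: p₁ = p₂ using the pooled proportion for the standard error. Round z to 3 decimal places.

Sample proportions: p̂₁ = 378/547 = 0.69104 and p̂₂ = 14/64 = 0.21875.
Pooled p̂ = (378+14)/(547+64) = 392/611 = 0.64157.
Pooled SE = √[0.2299576·0.01745315] ≈ 0.063352.
z = 0.47229/0.063352 = 7.455.

z = 7.455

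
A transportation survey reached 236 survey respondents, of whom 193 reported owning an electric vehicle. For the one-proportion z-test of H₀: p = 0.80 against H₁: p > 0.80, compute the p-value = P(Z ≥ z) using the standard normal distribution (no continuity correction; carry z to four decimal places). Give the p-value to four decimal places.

p-value = 0.2471

With x = 193 successes in n = 236, p̂ = 0.81780.
SE₀ = √(0.80·0.20/236) = 0.026038.
z = (p̂ − p₀)/SE = (193/236 − 0.80)/0.026038 ≈ 0.6835.
From the standard normal, P(Z ≥ z) = 0.2471.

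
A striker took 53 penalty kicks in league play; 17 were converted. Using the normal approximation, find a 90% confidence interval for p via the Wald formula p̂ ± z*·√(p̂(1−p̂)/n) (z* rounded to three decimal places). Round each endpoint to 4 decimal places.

(0.2153, 0.4262)

The sample proportion is 17/53 = 0.32075.
SE = √(p̂(1−p̂)/n) = √(0.217871/53) = 0.064115.
The 90% critical value is z* = 1.645.
Margin = 1.645·0.064115 = 0.10547.
CI: 0.32075 ± 0.10547 = (0.2153, 0.4262).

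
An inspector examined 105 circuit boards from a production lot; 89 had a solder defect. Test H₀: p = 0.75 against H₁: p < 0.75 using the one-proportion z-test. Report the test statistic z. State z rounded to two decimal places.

Sample proportion p̂ = 89/105 = 0.84762.
Under H₀, SE = √(p₀(1−p₀)/n) = √(0.75·0.25/105) = √0.001785714 = 0.042258.
z = (p̂ − p₀)/SE = (0.84762 − 0.75)/0.042258 = 2.31.

z = 2.31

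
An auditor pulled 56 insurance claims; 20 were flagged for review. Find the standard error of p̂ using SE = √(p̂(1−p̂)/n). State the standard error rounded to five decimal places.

SE = 0.06403

Sample proportion p̂ = 20/56 = 0.35714.
p̂(1−p̂) = 0.35714·0.64286 = 0.229591.
Dividing by n and taking the root: √0.004099839 = 0.06403.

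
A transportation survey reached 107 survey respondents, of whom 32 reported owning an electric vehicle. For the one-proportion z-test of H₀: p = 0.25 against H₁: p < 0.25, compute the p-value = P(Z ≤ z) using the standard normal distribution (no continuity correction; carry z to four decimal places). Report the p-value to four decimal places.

p-value = 0.8794

Sample proportion p̂ = 32/107 = 0.29907.
Null standard error: √(0.25·0.75/107) = √0.001752336 = 0.041861.
Test statistic (full precision, shown to 4 dp): z = (32/107 − 0.25)/SE₀ ≈ 1.1721.
From the standard normal, P(Z ≤ z) = 0.8794.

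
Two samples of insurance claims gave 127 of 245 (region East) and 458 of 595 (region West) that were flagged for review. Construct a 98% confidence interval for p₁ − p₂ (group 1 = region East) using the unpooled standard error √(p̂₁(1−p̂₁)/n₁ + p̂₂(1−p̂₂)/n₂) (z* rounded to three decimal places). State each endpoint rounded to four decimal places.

(-0.3358, -0.1670)

p̂₁ = 0.51837, p̂₂ = 0.76975, so the observed difference is -0.25138.
SE = √(0.001019031 + 0.000297876) = √0.001316907 = 0.036289.
The 98% critical value is z* = 2.326. Margin = 2.326·0.036289 = 0.08441.
Interval: -0.25138 ± 0.08441 → (-0.3358, -0.1670).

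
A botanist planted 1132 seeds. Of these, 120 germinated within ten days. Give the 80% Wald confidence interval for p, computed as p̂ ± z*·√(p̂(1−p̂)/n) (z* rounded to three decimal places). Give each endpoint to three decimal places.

p̂ = 120/1132 = 0.10601.
Standard error of p̂: √(0.094770/1132) = √0.000083719 = 0.009150.
For 80% confidence, z* = 1.282.
Margin of error: 1.282 × 0.009150 = 0.01173.
Interval: 0.10601 ± 0.01173 → (0.094, 0.118).

(0.094, 0.118)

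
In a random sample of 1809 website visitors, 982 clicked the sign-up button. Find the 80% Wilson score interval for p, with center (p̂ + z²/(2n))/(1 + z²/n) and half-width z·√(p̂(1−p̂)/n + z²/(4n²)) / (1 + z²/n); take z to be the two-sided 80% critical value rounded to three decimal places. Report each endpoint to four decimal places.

(0.5278, 0.5578)

p̂ = 982/1809 = 0.54284; z = 1.282, so z² = 1.643524.
Denominator 1 + z²/n = 1 + 1.643524/1809 = 1.000909.
Adjusted center: (0.54284 + z²/(2n))/1.000909 = 0.54280.
Radicand: p̂(1−p̂)/n + z²/(4n²) = 0.000137183 + 0.000000126 = 0.000137309.
Half-width = z·√(radicand)/denom = 1.282·0.011718/1.000909 = 0.01501.
Interval: 0.54280 ± 0.01501 → (0.5278, 0.5578).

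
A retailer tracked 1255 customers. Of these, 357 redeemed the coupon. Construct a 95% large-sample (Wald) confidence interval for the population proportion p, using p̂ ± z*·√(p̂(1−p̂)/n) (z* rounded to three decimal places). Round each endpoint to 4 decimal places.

(0.2595, 0.3094)

With x = 357 successes in n = 1255, p̂ = 0.28446.
SE = √(p̂(1−p̂)/n) = √(0.203543/1255) = 0.012735.
The 95% critical value is z* = 1.960.
Margin = 1.960·0.012735 = 0.02496.
Interval: 0.28446 ± 0.02496 → (0.2595, 0.3094).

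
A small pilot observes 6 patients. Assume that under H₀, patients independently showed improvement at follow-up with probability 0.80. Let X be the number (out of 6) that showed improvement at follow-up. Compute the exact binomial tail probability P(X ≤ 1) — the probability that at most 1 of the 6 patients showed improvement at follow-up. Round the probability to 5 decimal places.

X ~ Binomial(n=6, p=0.80).
P(X ≤ 1) = C(6,0)·0.80^0·0.20^6 + C(6,1)·0.80^1·0.20^5.
= 0.000064 + 0.001536 = 0.00160.

P = 0.00160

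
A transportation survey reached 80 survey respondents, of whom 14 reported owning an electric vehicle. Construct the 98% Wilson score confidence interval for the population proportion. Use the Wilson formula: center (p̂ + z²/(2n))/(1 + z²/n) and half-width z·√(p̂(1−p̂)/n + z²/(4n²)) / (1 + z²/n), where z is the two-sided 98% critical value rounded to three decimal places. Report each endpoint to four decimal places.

(0.0978, 0.2934)

p̂ = 14/80 = 0.17500; z = 2.326, so z² = 5.410276.
1 + z²/n = 1.067628.
Center = (0.17500 + 0.033814)/1.067628 = 0.19559.
Radicand: p̂(1−p̂)/n + z²/(4n²) = 0.001804687 + 0.000211339 = 0.002016026.
Half-width = 2.326·√0.002016026/1.067628 = 0.09782.
CI: 0.19559 ± 0.09782 = (0.0978, 0.2934).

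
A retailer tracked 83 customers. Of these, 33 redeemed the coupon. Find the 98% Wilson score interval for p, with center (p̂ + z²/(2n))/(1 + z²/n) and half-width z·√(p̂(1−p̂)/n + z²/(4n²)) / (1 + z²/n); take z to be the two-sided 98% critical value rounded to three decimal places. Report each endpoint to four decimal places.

(0.2826, 0.5251)

p̂ = 33/83 = 0.39759; z = 2.326, so z² = 5.410276.
Denominator 1 + z²/n = 1 + 5.410276/83 = 1.065184.
Center = (0.39759 + 0.032592)/1.065184 = 0.40386.
Radicand: p̂(1−p̂)/n + z²/(4n²) = 0.002885690 + 0.000196337 = 0.003082027.
Half-width = z·√(radicand)/denom = 2.326·0.055516/1.065184 = 0.12123.
CI: 0.40386 ± 0.12123 = (0.2826, 0.5251).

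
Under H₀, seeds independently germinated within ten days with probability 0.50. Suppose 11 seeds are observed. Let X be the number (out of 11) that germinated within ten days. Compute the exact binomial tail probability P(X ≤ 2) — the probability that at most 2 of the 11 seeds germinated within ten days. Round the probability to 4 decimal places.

X is binomial with n = 11 and p = 0.50.
P(X ≤ 2) = C(11,0)·0.50^0·0.50^11 + C(11,1)·0.50^1·0.50^10 + C(11,2)·0.50^2·0.50^9.
= 0.000488 + 0.005371 + 0.026855 = 0.0327.

P = 0.0327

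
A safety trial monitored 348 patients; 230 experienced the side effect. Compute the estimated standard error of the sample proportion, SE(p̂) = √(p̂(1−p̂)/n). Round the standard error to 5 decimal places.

The sample proportion is 230/348 = 0.66092.
p̂(1−p̂) = 0.66092·0.33908 = 0.224105.
SE = √(0.224105/348) = √0.000643980 = 0.02538.

SE = 0.02538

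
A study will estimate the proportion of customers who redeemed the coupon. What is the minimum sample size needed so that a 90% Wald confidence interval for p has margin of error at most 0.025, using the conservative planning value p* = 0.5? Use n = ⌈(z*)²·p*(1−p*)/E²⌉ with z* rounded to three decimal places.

For 90% confidence, z* = 1.645.
p*(1−p*) = 0.2500.
Required n before rounding: 2.706025 × 0.2500 / 0.025² = 1082.410.
⌈1082.410⌉ = 1083.

n = 1083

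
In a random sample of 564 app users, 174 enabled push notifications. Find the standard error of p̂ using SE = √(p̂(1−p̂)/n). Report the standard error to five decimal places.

SE = 0.01945

The sample proportion is 174/564 = 0.30851.
p̂(1−p̂) = 0.213332.
SE = √(0.213332/564) = √0.000378248 = 0.01945.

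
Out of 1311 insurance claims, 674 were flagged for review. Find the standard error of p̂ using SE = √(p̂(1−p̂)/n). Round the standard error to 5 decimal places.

With x = 674 successes in n = 1311, p̂ = 0.51411.
p̂(1−p̂) = 0.249801.
SE = √(0.249801/1311) = 0.01380.

SE = 0.01380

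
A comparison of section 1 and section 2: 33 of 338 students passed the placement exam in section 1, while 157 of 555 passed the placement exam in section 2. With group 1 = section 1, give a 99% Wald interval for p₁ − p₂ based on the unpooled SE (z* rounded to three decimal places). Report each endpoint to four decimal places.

p̂₁ = 33/338 = 0.09763, p̂₂ = 157/555 = 0.28288; p̂₁ − p̂₂ = -0.18525.
Unpooled SE = √(p̂₁(1−p̂₁)/n₁ + p̂₂(1−p̂₂)/n₂) = √(0.000260654 + 0.000365514) = 0.025023.
For 99% confidence, z* = 2.576. Margin of error = 0.06446.
CI: -0.18525 ± 0.06446 = (-0.2497, -0.1208).

(-0.2497, -0.1208)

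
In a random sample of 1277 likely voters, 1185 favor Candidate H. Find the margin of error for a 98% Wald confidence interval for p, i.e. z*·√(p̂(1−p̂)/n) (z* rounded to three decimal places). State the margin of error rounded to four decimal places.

ME = 0.0168

Sample proportion p̂ = 1185/1277 = 0.92796.
SE = √(p̂(1−p̂)/n) = √(0.066854/1277) = 0.007235.
z* = 2.326 at the 98% level.
So ME = 0.0168.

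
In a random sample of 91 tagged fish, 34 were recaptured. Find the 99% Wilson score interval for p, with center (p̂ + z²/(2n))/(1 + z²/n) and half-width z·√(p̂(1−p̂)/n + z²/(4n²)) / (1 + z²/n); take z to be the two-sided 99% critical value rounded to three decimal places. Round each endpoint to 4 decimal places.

(0.2558, 0.5086)

p̂ = 34/91 = 0.37363; z = 2.576, so z² = 6.635776.
Denominator 1 + z²/n = 1 + 6.635776/91 = 1.072921.
Center = (0.37363 + 0.036460)/1.072921 = 0.38222.
Radicand: p̂(1−p̂)/n + z²/(4n²) = 0.002571755 + 0.000200331 = 0.002772086.
Half-width = 2.576·√0.002772086/1.072921 = 0.12641.
Interval: 0.38222 ± 0.12641 → (0.2558, 0.5086).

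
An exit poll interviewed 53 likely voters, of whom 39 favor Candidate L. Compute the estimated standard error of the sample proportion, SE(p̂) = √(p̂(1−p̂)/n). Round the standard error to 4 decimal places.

Sample proportion p̂ = 39/53 = 0.73585.
p̂(1−p̂) = 0.73585·0.26415 = 0.194375.
SE = √(0.194375/53) = 0.0606.

SE = 0.0606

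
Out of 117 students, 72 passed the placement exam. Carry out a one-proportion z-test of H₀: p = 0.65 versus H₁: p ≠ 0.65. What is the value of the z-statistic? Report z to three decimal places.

With x = 72 successes in n = 117, p̂ = 0.61538.
Null standard error: √(0.65·0.35/117) = √0.001944444 = 0.044096.
z = (p̂ − p₀)/SE = (0.61538 − 0.65)/0.044096 = -0.785.

z = -0.785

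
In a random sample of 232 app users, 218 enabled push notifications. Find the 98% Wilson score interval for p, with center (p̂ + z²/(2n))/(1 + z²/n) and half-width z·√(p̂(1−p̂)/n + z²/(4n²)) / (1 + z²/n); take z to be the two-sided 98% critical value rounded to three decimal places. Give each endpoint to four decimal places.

Here p̂ = 218/232 = 0.93966 and z = 2.326 (z² = 5.410276).
1 + z²/n = 1.023320.
Adjusted center: (0.93966 + z²/(2n))/1.023320 = 0.92964.
Radicand: p̂(1−p̂)/n + z²/(4n²) = 0.000244411 + 0.000025129 = 0.000269540.
Half-width = z·√(radicand)/denom = 2.326·0.016418/1.023320 = 0.03732.
Interval: 0.92964 ± 0.03732 → (0.8923, 0.9670).

(0.8923, 0.9670)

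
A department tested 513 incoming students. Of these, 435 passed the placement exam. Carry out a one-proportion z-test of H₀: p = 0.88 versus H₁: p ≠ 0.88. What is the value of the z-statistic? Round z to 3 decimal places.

z = -2.234

The sample proportion is 435/513 = 0.84795.
SE₀ = √(0.88·0.12/513) = 0.014347.
z = (p̂ − p₀)/SE = (0.84795 − 0.88)/0.014347 = -2.234.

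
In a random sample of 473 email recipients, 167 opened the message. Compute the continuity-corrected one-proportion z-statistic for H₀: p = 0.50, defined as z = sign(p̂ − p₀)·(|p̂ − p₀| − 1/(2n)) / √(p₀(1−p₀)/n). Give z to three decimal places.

z = -6.345

Sample proportion p̂ = 167/473 = 0.35307. p̂ − p₀ = -0.146934.
1/(2n) = 0.001057.
Corrected numerator: |-0.146934| − 0.001057 = 0.145877.
Under H₀, SE = √(p₀(1−p₀)/n) = √(0.50·0.50/473) = √0.000528541 = 0.022990.
z = −0.145877/0.022990 = -6.345.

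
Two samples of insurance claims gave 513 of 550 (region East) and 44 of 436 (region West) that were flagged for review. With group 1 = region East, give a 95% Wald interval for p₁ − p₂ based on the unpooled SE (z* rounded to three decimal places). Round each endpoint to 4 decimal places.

(0.7966, 0.8670)

p̂₁ = 0.93273, p̂₂ = 0.10092, so the observed difference is 0.83181.
Unpooled SE = √(p̂₁(1−p̂₁)/n₁ + p̂₂(1−p̂₂)/n₂) = √(0.000114086 + 0.000208103) = 0.017950.
For 95% confidence, z* = 1.960. Margin of error = 0.03518.
Interval: 0.83181 ± 0.03518 → (0.7966, 0.8670).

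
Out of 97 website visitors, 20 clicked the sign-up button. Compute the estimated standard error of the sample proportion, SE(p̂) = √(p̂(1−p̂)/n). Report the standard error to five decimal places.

Sample proportion p̂ = 20/97 = 0.20619.
p̂(1−p̂) = 0.163676.
Dividing by n and taking the root: √0.001687381 = 0.04108.

SE = 0.04108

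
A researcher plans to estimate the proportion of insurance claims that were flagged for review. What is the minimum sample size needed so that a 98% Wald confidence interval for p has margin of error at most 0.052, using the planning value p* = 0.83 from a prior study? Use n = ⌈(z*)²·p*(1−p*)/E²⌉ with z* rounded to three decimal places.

n = 283

z* = 2.326 at the 98% level.
p*(1−p*) = 0.1411.
(z*)²·p*(1−p*)/E² = 5.410276·0.1411/0.002704 = 282.319.
Rounding up, n = 283.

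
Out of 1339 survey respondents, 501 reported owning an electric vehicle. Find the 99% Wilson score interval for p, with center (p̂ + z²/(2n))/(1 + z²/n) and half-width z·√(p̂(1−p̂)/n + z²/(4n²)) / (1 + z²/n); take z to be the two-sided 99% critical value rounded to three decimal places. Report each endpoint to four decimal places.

(0.3408, 0.4088)

Here p̂ = 501/1339 = 0.37416 and z = 2.576 (z² = 6.635776).
Denominator 1 + z²/n = 1 + 6.635776/1339 = 1.004956.
Center = (0.37416 + 0.002478)/1.004956 = 0.37478.
Radicand: p̂(1−p̂)/n + z²/(4n²) = 0.000174880 + 0.000000925 = 0.000175805.
Half-width = 2.576·√0.000175805/1.004956 = 0.03399.
CI: 0.37478 ± 0.03399 = (0.3408, 0.4088).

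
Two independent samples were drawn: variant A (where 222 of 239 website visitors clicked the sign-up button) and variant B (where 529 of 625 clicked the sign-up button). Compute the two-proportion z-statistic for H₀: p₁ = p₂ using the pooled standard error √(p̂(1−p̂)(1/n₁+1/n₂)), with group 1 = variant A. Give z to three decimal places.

z = 3.216

p̂₁ = 222/239 = 0.92887, p̂₂ = 529/625 = 0.84640.
Pooled p̂ = (222+529)/(239+625) = 751/864 = 0.86921.
Pooled SE = √[0.1136818·0.00578410] ≈ 0.025643.
z = (p̂₁ − p̂₂)/SE = (0.92887 − 0.84640)/0.025643 = 0.08247/0.025643 = 3.216.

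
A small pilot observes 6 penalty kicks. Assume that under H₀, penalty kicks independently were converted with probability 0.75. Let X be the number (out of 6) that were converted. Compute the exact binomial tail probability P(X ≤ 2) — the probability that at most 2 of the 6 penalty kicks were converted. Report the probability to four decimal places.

X ~ Binomial(n=6, p=0.75).
P(X ≤ 2) = C(6,0)·0.75^0·0.25^6 + C(6,1)·0.75^1·0.25^5 + C(6,2)·0.75^2·0.25^4.
= 0.000244 + 0.004395 + 0.032959 = 0.0376.

P = 0.0376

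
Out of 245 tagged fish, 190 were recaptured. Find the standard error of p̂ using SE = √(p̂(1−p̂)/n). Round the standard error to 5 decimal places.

Sample proportion p̂ = 190/245 = 0.77551.
p̂(1−p̂) = 0.174094.
SE = √(0.174094/245) = √0.000710588 = 0.02666.

SE = 0.02666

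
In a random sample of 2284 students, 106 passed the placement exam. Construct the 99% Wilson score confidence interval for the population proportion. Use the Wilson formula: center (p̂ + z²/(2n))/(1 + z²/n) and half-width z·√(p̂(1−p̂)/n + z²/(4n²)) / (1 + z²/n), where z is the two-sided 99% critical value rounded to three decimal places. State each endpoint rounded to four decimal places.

Here p̂ = 106/2284 = 0.04641 and z = 2.576 (z² = 6.635776).
1 + z²/n = 1.002905.
Center = (0.04641 + 0.001453)/1.002905 = 0.04772.
Radicand: p̂(1−p̂)/n + z²/(4n²) = 0.000019377 + 0.000000318 = 0.000019695.
Half-width = 2.576·√0.000019695/1.002905 = 0.01140.
Interval: 0.04772 ± 0.01140 → (0.0363, 0.0591).

(0.0363, 0.0591)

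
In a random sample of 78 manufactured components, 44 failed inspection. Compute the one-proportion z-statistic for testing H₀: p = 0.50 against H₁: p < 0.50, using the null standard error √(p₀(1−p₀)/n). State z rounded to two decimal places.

z = 1.13

The sample proportion is 44/78 = 0.56410.
Under H₀, SE = √(p₀(1−p₀)/n) = √(0.50·0.50/78) = √0.003205128 = 0.056614.
z = (p̂ − p₀)/SE = (0.56410 − 0.50)/0.056614 = 1.13.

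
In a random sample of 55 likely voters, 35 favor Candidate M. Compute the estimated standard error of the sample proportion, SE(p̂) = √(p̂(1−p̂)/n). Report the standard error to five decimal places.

With x = 35 successes in n = 55, p̂ = 0.63636.
p̂(1−p̂) = 0.63636·0.36364 = 0.231406.
SE = √(0.231406/55) = 0.06486.

SE = 0.06486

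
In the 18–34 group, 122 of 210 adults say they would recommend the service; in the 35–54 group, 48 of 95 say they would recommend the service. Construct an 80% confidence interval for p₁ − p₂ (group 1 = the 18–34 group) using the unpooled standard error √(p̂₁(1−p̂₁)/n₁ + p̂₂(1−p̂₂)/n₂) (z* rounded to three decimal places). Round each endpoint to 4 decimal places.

(-0.0032, 0.1546)

p̂₁ = 0.58095, p̂₂ = 0.50526, so the observed difference is 0.07569.
Unpooled SE = √(p̂₁(1−p̂₁)/n₁ + p̂₂(1−p̂₂)/n₂) = √(0.001159270 + 0.002631287) = 0.061568.
The 80% critical value is z* = 1.282. Margin = 1.282·0.061568 = 0.07893.
CI: 0.07569 ± 0.07893 = (-0.0032, 0.1546).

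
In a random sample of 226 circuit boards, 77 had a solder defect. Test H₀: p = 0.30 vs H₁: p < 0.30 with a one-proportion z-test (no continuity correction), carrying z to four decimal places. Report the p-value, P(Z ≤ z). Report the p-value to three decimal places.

p-value = 0.909

Sample proportion p̂ = 77/226 = 0.34071.
Null standard error: √(0.30·0.70/226) = √0.000929204 = 0.030483.
Test statistic (full precision, shown to 4 dp): z = (77/226 − 0.30)/SE₀ ≈ 1.3354.
p-value = P(Z ≤ z) with z = 1.3354 → 0.909.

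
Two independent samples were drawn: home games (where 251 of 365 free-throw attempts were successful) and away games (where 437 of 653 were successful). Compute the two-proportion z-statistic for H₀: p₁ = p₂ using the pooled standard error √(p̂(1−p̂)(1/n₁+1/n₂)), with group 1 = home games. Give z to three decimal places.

p̂₁ = 251/365 = 0.68767, p̂₂ = 437/653 = 0.66922.
Pooling: p̂ = 688/1018 = 0.67583.
Pooled SE = √[0.2190821·0.00427112] ≈ 0.030590.
z = (p̂₁ − p̂₂)/SE = (0.68767 − 0.66922)/0.030590 = 0.01845/0.030590 = 0.603.

z = 0.603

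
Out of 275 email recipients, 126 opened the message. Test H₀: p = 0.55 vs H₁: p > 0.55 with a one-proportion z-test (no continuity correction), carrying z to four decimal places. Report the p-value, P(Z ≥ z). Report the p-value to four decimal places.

With x = 126 successes in n = 275, p̂ = 0.45818.
SE₀ = √(0.55·0.45/275) = 0.030000.
z = (p̂ − p₀)/SE = (126/275 − 0.55)/0.030000 ≈ -3.0606.
p-value = P(Z ≥ z) with z = -3.0606 → 0.9989.

p-value = 0.9989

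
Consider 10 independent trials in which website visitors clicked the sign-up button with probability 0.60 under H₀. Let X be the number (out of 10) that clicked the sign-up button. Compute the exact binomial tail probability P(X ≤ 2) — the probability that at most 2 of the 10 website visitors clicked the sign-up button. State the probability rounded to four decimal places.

P = 0.0123

X is binomial with n = 10 and p = 0.60.
P(X ≤ 2) = C(10,0)·0.60^0·0.40^10 + C(10,1)·0.60^1·0.40^9 + C(10,2)·0.60^2·0.40^8.
= 0.000105 + 0.001573 + 0.010617 = 0.0123.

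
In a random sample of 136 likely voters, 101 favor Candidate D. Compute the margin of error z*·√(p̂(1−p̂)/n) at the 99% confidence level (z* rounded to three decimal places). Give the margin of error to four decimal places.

p̂ = 101/136 = 0.74265.
SE = √(p̂(1−p̂)/n) = √(0.191122/136) = 0.037487.
The 99% critical value is z* = 2.576.
So ME = 0.0966.

ME = 0.0966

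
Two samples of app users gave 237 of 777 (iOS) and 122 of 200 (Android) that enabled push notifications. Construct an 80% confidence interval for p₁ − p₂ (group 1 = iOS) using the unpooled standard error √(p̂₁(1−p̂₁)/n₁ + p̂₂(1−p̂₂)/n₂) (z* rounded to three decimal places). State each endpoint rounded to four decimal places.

(-0.3540, -0.2560)

p̂₁ = 0.30502, p̂₂ = 0.61000, so the observed difference is -0.30498.
Unpooled SE = √(p̂₁(1−p̂₁)/n₁ + p̂₂(1−p̂₂)/n₂) = √(0.000272822 + 0.001189500) = 0.038240.
The 80% critical value is z* = 1.282. Margin of error = 0.04902.
So the interval runs from -0.3540 to -0.2560.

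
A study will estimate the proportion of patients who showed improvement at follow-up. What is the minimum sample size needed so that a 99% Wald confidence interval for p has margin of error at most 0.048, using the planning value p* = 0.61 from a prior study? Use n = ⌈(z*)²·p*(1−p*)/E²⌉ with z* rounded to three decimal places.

z* = 2.576 at the 99% level.
p*(1−p*) = 0.2379.
Required n before rounding: 6.635776 × 0.2379 / 0.048² = 685.178.
⌈685.178⌉ = 686.

n = 686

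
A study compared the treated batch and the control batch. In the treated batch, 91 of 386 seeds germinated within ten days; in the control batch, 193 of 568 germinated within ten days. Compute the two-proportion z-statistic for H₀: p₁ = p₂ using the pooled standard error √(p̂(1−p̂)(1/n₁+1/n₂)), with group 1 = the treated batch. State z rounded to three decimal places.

p̂₁ = 91/386 = 0.23575, p̂₂ = 193/568 = 0.33979.
Pooled p̂ = (91+193)/(386+568) = 284/954 = 0.29769.
SE = √[p̂(1−p̂)(1/n₁+1/n₂)] = √[0.29769·0.70231·(1/386+1/568)] ≈ 0.030162.
z = -0.10404/0.030162 = -3.449.

z = -3.449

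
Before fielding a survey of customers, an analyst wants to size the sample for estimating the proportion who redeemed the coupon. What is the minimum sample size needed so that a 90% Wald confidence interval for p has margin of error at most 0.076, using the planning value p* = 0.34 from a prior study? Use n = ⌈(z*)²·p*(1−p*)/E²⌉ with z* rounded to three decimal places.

For 90% confidence, z* = 1.645.
p*(1−p*) = 0.2244.
(z*)²·p*(1−p*)/E² = 2.706025·0.2244/0.005776 = 105.130.
⌈105.130⌉ = 106.

n = 106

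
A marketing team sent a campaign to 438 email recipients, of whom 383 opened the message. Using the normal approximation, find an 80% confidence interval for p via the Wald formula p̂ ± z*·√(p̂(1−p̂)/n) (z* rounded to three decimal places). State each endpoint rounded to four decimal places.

Sample proportion p̂ = 383/438 = 0.87443.
Standard error of p̂: √(0.109803/438) = √0.000250691 = 0.015833.
z* = 1.282 at the 80% level.
Margin = 1.282·0.015833 = 0.02030.
So the interval runs from 0.8541 to 0.8947.

(0.8541, 0.8947)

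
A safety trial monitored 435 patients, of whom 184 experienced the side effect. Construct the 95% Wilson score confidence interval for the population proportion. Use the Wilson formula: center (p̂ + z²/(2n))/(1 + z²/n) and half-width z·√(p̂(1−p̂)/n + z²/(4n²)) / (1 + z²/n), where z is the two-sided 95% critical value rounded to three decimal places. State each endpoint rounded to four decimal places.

(0.3774, 0.4699)

Here p̂ = 184/435 = 0.42299 and z = 1.960 (z² = 3.841600).
1 + z²/n = 1.008831.
Center = (0.42299 + 0.004416)/1.008831 = 0.42366.
Radicand: p̂(1−p̂)/n + z²/(4n²) = 0.000561079 + 0.000005075 = 0.000566154.
Half-width = 1.960·√0.000566154/1.008831 = 0.04623.
CI: 0.42366 ± 0.04623 = (0.3774, 0.4699).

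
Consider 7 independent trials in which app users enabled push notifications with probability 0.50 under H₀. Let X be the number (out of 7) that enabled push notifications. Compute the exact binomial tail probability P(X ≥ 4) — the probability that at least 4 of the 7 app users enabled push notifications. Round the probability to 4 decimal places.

X is binomial with n = 7 and p = 0.50.
P(X ≥ 4) = C(7,4)·0.50^4·0.50^3 + C(7,5)·0.50^5·0.50^2 + C(7,6)·0.50^6·0.50^1 + C(7,7)·0.50^7·0.50^0.
= 0.273438 + 0.164062 + 0.054688 + 0.007812 = 0.5000.

P = 0.5000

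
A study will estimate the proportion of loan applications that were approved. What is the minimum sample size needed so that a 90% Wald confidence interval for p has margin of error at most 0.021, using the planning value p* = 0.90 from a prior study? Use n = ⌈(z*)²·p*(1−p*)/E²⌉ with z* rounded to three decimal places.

z* = 1.645 at the 90% level.
p*(1−p*) = 0.90·0.10 = 0.0900.
(z*)²·p*(1−p*)/E² = 2.706025·0.0900/0.000441 = 552.250.
Rounding up, n = 553.

n = 553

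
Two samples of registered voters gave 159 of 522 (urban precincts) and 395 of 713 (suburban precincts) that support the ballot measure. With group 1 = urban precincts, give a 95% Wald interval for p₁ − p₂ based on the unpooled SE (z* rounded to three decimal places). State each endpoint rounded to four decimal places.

p̂₁ = 0.30460, p̂₂ = 0.55400, so the observed difference is -0.24940.
SE = √(0.000405781 + 0.000346542) = √0.000752323 = 0.027429.
The 95% critical value is z* = 1.960. Margin = 1.960·0.027429 = 0.05376.
So the interval runs from -0.3032 to -0.1956.

(-0.3032, -0.1956)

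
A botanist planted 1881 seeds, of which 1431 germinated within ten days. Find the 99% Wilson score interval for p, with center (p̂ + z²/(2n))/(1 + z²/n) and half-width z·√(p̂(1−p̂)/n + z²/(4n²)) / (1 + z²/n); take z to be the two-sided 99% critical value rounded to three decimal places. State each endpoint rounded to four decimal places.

(0.7345, 0.7852)

Here p̂ = 1431/1881 = 0.76077 and z = 2.576 (z² = 6.635776).
1 + z²/n = 1.003528.
Adjusted center: (0.76077 + z²/(2n))/1.003528 = 0.75985.
Radicand: p̂(1−p̂)/n + z²/(4n²) = 0.000096758 + 0.000000469 = 0.000097227.
Half-width = z·√(radicand)/denom = 2.576·0.009860/1.003528 = 0.02531.
CI: 0.75985 ± 0.02531 = (0.7345, 0.7852).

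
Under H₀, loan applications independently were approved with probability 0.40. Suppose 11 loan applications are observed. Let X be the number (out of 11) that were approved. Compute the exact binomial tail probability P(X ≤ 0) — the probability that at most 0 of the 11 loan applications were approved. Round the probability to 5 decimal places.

X ~ Binomial(n=11, p=0.40).
P(X ≤ 0) = C(11,0)·0.40^0·0.60^11.
= 0.003628 = 0.00363.

P = 0.00363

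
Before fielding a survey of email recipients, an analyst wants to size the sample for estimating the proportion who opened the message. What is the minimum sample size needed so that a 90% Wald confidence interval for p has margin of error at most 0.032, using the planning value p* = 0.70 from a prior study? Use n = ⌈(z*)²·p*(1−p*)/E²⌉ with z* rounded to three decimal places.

n = 555

z* = 1.645 at the 90% level.
p*(1−p*) = 0.2100.
Required n before rounding: 2.706025 × 0.2100 / 0.032² = 554.947.
Rounding up, n = 555.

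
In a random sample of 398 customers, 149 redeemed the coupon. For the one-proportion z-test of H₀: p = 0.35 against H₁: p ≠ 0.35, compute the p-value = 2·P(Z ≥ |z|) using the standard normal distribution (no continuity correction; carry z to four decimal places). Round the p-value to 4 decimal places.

The sample proportion is 149/398 = 0.37437.
Null standard error: √(0.35·0.65/398) = √0.000571608 = 0.023908.
Test statistic (full precision, shown to 4 dp): z = (149/398 − 0.35)/SE₀ ≈ 1.0194.
p-value = 2·P(Z ≥ |z|) with z = 1.0194 → 0.3080.

p-value = 0.3080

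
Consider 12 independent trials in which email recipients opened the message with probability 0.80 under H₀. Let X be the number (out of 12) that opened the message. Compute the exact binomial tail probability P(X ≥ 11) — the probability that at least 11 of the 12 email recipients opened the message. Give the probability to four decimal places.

P = 0.2749

X is binomial with n = 12 and p = 0.80.
P(X ≥ 11) = C(12,11)·0.80^11·0.20^1 + C(12,12)·0.80^12·0.20^0.
= 0.206158 + 0.068719 = 0.2749.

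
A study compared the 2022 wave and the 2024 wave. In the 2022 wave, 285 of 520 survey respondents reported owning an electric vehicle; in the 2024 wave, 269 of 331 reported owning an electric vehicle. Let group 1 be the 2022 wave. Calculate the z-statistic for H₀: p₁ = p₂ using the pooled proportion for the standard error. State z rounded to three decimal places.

z = -7.895

Sample proportions: p̂₁ = 285/520 = 0.54808 and p̂₂ = 269/331 = 0.81269.
Pooling: p̂ = 554/851 = 0.65100.
Pooled SE = √[0.2271994·0.00494422] ≈ 0.033516.
z = (p̂₁ − p̂₂)/SE = (0.54808 − 0.81269)/0.033516 = -0.26461/0.033516 = -7.895.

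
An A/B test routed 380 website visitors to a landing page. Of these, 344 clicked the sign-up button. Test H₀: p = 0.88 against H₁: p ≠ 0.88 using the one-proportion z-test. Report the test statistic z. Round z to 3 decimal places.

z = 1.515

p̂ = 344/380 = 0.90526.
Null standard error: √(0.88·0.12/380) = √0.000277895 = 0.016670.
Test statistic: z = 0.02526/0.016670 = 1.515.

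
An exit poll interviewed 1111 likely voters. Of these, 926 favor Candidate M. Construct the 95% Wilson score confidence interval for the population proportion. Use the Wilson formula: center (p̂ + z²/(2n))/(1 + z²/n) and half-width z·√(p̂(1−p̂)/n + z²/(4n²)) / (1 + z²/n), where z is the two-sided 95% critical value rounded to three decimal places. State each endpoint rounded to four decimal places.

Here p̂ = 926/1111 = 0.83348 and z = 1.960 (z² = 3.841600).
Denominator 1 + z²/n = 1 + 3.841600/1111 = 1.003458.
Adjusted center: (0.83348 + z²/(2n))/1.003458 = 0.83233.
Radicand: p̂(1−p̂)/n + z²/(4n²) = 0.000124922 + 0.000000778 = 0.000125700.
Half-width = 1.960·√0.000125700/1.003458 = 0.02190.
So the interval runs from 0.8104 to 0.8542.

(0.8104, 0.8542)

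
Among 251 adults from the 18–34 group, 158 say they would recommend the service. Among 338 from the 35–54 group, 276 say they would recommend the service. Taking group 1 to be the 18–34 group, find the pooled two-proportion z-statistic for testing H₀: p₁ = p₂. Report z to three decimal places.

Sample proportions: p̂₁ = 158/251 = 0.62948 and p̂₂ = 276/338 = 0.81657.
Pooling: p̂ = 434/589 = 0.73684.
SE = √[p̂(1−p̂)(1/n₁+1/n₂)] = √[0.73684·0.26316·(1/251+1/338)] ≈ 0.036691.
z = -0.18709/0.036691 = -5.099.

z = -5.099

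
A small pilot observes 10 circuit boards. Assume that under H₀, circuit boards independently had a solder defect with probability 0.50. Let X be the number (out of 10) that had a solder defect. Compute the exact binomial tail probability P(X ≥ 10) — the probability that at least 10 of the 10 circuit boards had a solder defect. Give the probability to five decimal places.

X ~ Binomial(n=10, p=0.50).
P(X ≥ 10) = C(10,10)·0.50^10·0.50^0.
= 0.000977 = 0.00098.

P = 0.00098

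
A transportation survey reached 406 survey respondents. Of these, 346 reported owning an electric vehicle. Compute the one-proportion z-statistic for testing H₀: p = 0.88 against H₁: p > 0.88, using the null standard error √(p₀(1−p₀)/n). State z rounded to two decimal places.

z = -1.72

p̂ = 346/406 = 0.85222.
Under H₀, SE = √(p₀(1−p₀)/n) = √(0.88·0.12/406) = √0.000260099 = 0.016128.
Test statistic: z = -0.02778/0.016128 = -1.72.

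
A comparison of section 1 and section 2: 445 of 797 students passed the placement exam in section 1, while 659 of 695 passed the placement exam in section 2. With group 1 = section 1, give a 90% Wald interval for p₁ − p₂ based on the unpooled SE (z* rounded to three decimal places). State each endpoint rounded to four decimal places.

p̂₁ = 445/797 = 0.55834, p̂₂ = 659/695 = 0.94820; p̂₁ − p̂₂ = -0.38986.
Unpooled SE = √(p̂₁(1−p̂₁)/n₁ + p̂₂(1−p̂₂)/n₂) = √(0.000309405 + 0.000070670) = 0.019496.
For 90% confidence, z* = 1.645. Margin of error = 0.03207.
CI: -0.38986 ± 0.03207 = (-0.4219, -0.3578).

(-0.4219, -0.3578)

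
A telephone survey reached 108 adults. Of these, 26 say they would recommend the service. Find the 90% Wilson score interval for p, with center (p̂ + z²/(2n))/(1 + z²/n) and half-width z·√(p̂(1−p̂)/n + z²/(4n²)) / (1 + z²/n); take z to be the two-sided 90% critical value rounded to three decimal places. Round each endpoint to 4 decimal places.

Here p̂ = 26/108 = 0.24074 and z = 1.645 (z² = 2.706025).
Denominator 1 + z²/n = 1 + 2.706025/108 = 1.025056.
Center = (0.24074 + 0.012528)/1.025056 = 0.24708.
Radicand: p̂(1−p̂)/n + z²/(4n²) = 0.001692450 + 0.000058000 = 0.001750450.
Half-width = z·√(radicand)/denom = 1.645·0.041838/1.025056 = 0.06714.
CI: 0.24708 ± 0.06714 = (0.1799, 0.3142).

(0.1799, 0.3142)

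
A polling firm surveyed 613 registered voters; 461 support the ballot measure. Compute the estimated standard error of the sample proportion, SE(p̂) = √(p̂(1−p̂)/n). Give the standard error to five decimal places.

SE = 0.01744

With x = 461 successes in n = 613, p̂ = 0.75204.
p̂(1−p̂) = 0.186476.
SE = √(0.186476/613) = 0.01744.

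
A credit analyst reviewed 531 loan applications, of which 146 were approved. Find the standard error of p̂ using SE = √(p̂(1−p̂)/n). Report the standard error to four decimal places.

With x = 146 successes in n = 531, p̂ = 0.27495.
p̂(1−p̂) = 0.199352.
Dividing by n and taking the root: √0.000375427 = 0.0194.

SE = 0.0194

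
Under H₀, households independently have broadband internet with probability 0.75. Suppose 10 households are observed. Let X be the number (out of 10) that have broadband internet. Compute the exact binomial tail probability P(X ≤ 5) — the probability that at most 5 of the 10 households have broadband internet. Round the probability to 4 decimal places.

X is binomial with n = 10 and p = 0.75.
P(X ≤ 5) = Σ_{j=0}^{5} C(10,j)·0.75^j·0.25^{10−j}.
= 0.000001 + 0.000029 + 0.000386 + 0.003090 + 0.016222 + 0.058399 = 0.0781.

P = 0.0781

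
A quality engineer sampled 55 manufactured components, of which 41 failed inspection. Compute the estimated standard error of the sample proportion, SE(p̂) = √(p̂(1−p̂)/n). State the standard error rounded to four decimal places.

p̂ = 41/55 = 0.74545.
p̂(1−p̂) = 0.74545·0.25455 = 0.189754.
SE = √(0.189754/55) = √0.003450073 = 0.0587.

SE = 0.0587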